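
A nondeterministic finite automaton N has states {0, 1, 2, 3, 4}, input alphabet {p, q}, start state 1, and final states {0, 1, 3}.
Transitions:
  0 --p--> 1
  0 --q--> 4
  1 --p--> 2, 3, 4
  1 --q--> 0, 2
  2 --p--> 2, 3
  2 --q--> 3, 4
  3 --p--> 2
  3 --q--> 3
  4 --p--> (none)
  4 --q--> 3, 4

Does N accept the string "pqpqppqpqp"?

rejected

Start: {1}
read p: {2, 3, 4}
read q: {3, 4}
read p: {2}
read q: {3, 4}
read p: {2}
read p: {2, 3}
read q: {3, 4}
read p: {2}
read q: {3, 4}
read p: {2}
Reachable ∩ accepting = {} — empty.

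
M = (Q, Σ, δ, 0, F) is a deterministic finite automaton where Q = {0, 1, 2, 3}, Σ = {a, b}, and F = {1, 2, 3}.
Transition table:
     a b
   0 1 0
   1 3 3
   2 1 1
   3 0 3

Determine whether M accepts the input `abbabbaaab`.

0 --a--> 1
1 --b--> 3
3 --b--> 3
3 --a--> 0
0 --b--> 0
0 --b--> 0
0 --a--> 1
1 --a--> 3
3 --a--> 0
0 --b--> 0
End in state 0, which is not an accepting state.

rejected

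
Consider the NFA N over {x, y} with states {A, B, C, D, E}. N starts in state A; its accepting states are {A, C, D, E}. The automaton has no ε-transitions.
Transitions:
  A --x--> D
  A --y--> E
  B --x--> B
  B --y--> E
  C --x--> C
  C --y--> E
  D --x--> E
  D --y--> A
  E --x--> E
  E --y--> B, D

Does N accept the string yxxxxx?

accepted

Start: {A}
read y: {E}
read x: {E}
read x: {E}
read x: {E}
read x: {E}
read x: {E}
Reachable ∩ accepting = {E} — nonempty.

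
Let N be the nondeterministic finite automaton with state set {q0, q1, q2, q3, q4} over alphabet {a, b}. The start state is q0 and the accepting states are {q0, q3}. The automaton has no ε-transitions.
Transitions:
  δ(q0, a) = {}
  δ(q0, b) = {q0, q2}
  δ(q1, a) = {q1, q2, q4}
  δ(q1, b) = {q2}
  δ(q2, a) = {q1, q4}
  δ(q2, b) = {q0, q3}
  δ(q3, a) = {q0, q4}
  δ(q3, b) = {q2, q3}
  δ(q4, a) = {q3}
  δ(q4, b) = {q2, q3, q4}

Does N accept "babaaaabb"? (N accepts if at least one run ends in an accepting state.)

accepted

Start: {q0}
read b: {q0, q2}
read a: {q1, q4}
read b: {q2, q3, q4}
read a: {q0, q1, q3, q4}
read a: {q0, q1, q2, q3, q4}
read a: {q0, q1, q2, q3, q4}
read a: {q0, q1, q2, q3, q4}
read b: {q0, q2, q3, q4}
read b: {q0, q2, q3, q4}
Reachable ∩ accepting = {q0, q3} — nonempty.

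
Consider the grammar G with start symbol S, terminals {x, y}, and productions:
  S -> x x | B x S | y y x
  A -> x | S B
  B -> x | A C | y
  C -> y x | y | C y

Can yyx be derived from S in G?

yes

S ⇒ yyx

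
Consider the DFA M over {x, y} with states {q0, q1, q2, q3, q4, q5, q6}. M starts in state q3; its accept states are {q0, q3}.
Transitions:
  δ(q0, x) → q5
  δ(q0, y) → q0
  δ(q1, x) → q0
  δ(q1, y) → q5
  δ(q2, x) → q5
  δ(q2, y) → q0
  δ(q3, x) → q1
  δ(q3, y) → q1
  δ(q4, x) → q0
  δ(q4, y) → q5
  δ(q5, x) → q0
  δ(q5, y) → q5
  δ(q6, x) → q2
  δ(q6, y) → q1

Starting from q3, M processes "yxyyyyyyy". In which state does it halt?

q3 --y--> q1
q1 --x--> q0
q0 --y--> q0
q0 --y--> q0
q0 --y--> q0
q0 --y--> q0
q0 --y--> q0
q0 --y--> q0
q0 --y--> q0

q0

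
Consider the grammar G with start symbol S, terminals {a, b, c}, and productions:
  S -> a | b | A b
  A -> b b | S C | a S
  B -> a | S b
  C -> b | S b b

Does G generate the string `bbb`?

S ⇒ Ab ⇒ bbb

yes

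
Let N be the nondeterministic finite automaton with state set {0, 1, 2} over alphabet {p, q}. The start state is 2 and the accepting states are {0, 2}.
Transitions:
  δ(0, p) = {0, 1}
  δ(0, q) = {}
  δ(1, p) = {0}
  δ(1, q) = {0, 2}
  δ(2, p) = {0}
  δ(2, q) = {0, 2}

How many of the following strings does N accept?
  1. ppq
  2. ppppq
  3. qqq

3

ppq: accepted
ppppq: accepted
qqq: accepted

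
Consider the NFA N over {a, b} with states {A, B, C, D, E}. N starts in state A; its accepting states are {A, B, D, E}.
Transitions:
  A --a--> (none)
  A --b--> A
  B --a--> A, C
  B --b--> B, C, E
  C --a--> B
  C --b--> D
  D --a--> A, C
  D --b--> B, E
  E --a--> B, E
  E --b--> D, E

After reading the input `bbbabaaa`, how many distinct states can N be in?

0

Start: {A}
read b: {A}
read b: {A}
read b: {A}
read a: {}
The reachable set is empty and stays empty for the remaining 4 symbols.
Final reachable set {} has 0 states.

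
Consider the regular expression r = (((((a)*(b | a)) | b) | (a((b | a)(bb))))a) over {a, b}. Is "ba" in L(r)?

Split as b·a: ((((a)*(b|a))|b)|(a((b|a)(bb)))) matches b and a matches a.

yes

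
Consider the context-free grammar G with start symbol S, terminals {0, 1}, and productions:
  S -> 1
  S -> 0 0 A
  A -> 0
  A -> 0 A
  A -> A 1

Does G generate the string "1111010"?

no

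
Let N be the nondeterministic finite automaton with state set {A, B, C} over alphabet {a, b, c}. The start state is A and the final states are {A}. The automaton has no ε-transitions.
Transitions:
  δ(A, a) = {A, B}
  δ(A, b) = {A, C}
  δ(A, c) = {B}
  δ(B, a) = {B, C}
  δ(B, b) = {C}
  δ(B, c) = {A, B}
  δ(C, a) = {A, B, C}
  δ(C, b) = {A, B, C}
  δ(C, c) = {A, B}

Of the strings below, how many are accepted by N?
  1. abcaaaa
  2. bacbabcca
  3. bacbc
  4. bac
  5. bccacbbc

abcaaaa: accepted
bacbabcca: accepted
bacbc: accepted
bac: accepted
bccacbbc: accepted

5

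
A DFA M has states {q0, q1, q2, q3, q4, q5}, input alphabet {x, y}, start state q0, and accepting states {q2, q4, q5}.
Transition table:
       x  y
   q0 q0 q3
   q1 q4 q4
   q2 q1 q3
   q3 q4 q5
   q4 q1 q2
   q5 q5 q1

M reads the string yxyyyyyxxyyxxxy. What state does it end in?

q2

q0 --y--> q3
q3 --x--> q4
q4 --y--> q2
q2 --y--> q3
q3 --y--> q5
q5 --y--> q1
q1 --y--> q4
q4 --x--> q1
q1 --x--> q4
q4 --y--> q2
q2 --y--> q3
q3 --x--> q4
q4 --x--> q1
q1 --x--> q4
q4 --y--> q2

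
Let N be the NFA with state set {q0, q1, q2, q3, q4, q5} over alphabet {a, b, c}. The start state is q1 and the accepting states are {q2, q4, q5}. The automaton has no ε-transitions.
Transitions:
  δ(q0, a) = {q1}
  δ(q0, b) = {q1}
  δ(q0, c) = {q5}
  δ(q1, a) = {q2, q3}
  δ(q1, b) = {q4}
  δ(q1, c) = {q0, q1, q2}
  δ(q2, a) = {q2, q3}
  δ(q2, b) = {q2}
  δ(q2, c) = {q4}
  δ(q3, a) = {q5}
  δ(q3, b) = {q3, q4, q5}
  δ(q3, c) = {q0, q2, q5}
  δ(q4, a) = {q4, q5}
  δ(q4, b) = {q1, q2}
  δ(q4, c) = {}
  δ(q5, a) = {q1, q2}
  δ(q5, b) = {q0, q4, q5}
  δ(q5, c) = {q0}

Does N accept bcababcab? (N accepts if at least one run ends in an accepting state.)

rejected

Start: {q1}
read b: {q4}
read c: {}
The reachable set is empty and stays empty for the remaining 7 symbols.
Reachable ∩ accepting = {} — empty.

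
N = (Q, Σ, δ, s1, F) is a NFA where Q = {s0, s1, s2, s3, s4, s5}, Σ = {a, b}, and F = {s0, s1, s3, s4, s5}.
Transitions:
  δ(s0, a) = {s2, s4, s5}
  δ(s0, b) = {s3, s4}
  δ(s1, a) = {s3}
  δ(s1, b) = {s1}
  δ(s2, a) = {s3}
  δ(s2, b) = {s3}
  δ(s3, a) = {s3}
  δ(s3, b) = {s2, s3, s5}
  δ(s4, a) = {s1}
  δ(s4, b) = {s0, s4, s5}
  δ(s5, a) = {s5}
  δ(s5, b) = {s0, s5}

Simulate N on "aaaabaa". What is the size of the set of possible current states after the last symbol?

Start: {s1}
read a: {s3}
read a: {s3}
read a: {s3}
read a: {s3}
read b: {s2, s3, s5}
read a: {s3, s5}
read a: {s3, s5}
Final reachable set {s3, s5} has 2 states.

2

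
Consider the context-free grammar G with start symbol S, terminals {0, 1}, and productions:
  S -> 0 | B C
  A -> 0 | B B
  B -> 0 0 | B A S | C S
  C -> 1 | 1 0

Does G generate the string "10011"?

S ⇒ BC ⇒ CSC ⇒ 1SC ⇒ 1BCC ⇒ 100CC ⇒ 1001C ⇒ 10011

yes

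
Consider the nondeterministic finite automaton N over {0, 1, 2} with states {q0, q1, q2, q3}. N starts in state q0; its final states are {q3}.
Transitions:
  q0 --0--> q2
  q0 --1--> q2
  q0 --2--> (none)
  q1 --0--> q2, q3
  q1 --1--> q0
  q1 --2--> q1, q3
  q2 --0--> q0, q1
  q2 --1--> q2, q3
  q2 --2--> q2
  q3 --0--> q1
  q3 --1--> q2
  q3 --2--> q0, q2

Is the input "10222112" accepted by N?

rejected

Start: {q0}
read 1: {q2}
read 0: {q0, q1}
read 2: {q1, q3}
read 2: {q0, q1, q2, q3}
read 2: {q0, q1, q2, q3}
read 1: {q0, q2, q3}
read 1: {q2, q3}
read 2: {q0, q2}
Reachable ∩ accepting = {} — empty.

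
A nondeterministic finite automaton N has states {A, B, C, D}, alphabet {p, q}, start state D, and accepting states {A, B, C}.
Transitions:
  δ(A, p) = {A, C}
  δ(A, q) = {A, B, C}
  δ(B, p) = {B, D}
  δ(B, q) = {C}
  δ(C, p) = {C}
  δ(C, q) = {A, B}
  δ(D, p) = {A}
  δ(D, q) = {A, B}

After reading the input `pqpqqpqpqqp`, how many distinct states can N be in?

4

Start: {D}
read p: {A}
read q: {A, B, C}
read p: {A, B, C, D}
read q: {A, B, C}
read q: {A, B, C}
read p: {A, B, C, D}
read q: {A, B, C}
read p: {A, B, C, D}
read q: {A, B, C}
read q: {A, B, C}
read p: {A, B, C, D}
Final reachable set {A, B, C, D} has 4 states.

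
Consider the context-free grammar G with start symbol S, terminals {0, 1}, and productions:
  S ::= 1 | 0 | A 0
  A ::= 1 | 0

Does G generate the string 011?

no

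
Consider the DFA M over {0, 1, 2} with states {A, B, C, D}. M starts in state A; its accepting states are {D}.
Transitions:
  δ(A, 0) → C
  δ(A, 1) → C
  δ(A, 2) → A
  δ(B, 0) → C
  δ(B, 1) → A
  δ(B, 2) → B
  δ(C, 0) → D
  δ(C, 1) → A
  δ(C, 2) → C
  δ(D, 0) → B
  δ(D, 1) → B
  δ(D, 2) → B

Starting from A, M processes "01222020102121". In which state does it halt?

A --0--> C
C --1--> A
A --2--> A
A --2--> A
A --2--> A
A --0--> C
C --2--> C
C --0--> D
D --1--> B
B --0--> C
C --2--> C
C --1--> A
A --2--> A
A --1--> C

C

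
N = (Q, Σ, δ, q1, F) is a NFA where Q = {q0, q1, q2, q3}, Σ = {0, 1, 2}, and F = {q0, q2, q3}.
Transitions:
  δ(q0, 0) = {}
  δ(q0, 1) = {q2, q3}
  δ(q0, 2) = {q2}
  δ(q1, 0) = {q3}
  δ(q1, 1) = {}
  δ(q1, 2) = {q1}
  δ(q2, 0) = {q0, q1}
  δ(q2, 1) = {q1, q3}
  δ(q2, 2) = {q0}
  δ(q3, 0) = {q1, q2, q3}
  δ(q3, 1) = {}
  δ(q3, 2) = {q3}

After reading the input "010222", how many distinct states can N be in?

0

Start: {q1}
read 0: {q3}
read 1: {}
The reachable set is empty and stays empty for the remaining 4 symbols.
Final reachable set {} has 0 states.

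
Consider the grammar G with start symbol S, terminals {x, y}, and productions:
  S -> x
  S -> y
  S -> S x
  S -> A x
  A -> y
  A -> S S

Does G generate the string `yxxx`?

S ⇒ Sx ⇒ Sxx ⇒ Sxxx ⇒ yxxx

yes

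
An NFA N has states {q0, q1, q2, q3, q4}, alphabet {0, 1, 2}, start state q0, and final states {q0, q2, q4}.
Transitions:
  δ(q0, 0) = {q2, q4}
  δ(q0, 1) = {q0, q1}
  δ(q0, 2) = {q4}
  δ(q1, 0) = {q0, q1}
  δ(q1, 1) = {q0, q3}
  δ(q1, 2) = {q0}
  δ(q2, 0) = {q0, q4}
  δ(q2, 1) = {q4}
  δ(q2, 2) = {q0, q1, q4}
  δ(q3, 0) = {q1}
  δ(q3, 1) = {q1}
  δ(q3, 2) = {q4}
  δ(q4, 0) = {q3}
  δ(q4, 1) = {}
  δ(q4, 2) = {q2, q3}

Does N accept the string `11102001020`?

accepted

Start: {q0}
read 1: {q0, q1}
read 1: {q0, q1, q3}
read 1: {q0, q1, q3}
read 0: {q0, q1, q2, q4}
read 2: {q0, q1, q2, q3, q4}
read 0: {q0, q1, q2, q3, q4}
read 0: {q0, q1, q2, q3, q4}
read 1: {q0, q1, q3, q4}
read 0: {q0, q1, q2, q3, q4}
read 2: {q0, q1, q2, q3, q4}
read 0: {q0, q1, q2, q3, q4}
Reachable ∩ accepting = {q0, q2, q4} — nonempty.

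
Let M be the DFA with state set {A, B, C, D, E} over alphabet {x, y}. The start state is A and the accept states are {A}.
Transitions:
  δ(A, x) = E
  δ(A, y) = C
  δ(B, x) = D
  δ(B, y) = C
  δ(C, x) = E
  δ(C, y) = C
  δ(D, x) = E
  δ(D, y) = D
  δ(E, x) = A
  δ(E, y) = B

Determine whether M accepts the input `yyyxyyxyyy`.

rejected

A --y--> C
C --y--> C
C --y--> C
C --x--> E
E --y--> B
B --y--> C
C --x--> E
E --y--> B
B --y--> C
C --y--> C
End in state C, which is not an accepting state.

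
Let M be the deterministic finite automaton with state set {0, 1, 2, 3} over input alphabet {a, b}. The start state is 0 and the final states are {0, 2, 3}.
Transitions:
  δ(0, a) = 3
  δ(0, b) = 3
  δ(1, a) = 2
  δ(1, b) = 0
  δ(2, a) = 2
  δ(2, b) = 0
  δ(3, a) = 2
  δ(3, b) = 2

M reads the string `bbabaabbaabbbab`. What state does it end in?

0

0 --b--> 3
3 --b--> 2
2 --a--> 2
2 --b--> 0
0 --a--> 3
3 --a--> 2
2 --b--> 0
0 --b--> 3
3 --a--> 2
2 --a--> 2
2 --b--> 0
0 --b--> 3
3 --b--> 2
2 --a--> 2
2 --b--> 0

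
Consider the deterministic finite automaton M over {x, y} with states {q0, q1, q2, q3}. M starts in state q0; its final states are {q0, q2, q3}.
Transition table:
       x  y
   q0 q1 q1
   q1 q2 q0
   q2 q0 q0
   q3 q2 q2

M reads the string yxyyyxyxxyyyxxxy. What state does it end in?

q0 --y--> q1
q1 --x--> q2
q2 --y--> q0
q0 --y--> q1
q1 --y--> q0
q0 --x--> q1
q1 --y--> q0
q0 --x--> q1
q1 --x--> q2
q2 --y--> q0
q0 --y--> q1
q1 --y--> q0
q0 --x--> q1
q1 --x--> q2
q2 --x--> q0
q0 --y--> q1

q1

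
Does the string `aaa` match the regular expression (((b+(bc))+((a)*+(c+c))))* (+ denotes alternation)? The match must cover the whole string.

Split into 3 pieces a · a · a; each matches ((b+(bc))+((a)*+(c+c))).

yes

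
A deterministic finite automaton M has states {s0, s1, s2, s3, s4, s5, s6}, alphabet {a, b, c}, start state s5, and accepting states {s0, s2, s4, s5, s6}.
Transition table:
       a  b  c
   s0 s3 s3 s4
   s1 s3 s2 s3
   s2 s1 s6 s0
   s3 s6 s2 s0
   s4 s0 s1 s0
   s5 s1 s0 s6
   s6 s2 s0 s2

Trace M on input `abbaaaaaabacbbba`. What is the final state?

s5 --a--> s1
s1 --b--> s2
s2 --b--> s6
s6 --a--> s2
s2 --a--> s1
s1 --a--> s3
s3 --a--> s6
s6 --a--> s2
s2 --a--> s1
s1 --b--> s2
s2 --a--> s1
s1 --c--> s3
s3 --b--> s2
s2 --b--> s6
s6 --b--> s0
s0 --a--> s3

s3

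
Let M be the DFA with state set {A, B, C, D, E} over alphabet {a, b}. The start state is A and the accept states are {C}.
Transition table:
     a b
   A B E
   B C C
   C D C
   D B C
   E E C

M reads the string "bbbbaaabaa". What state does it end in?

B

A --b--> E
E --b--> C
C --b--> C
C --b--> C
C --a--> D
D --a--> B
B --a--> C
C --b--> C
C --a--> D
D --a--> B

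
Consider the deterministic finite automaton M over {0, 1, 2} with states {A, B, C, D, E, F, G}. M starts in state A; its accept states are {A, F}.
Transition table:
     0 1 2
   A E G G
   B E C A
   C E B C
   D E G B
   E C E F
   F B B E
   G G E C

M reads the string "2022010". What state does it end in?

A --2--> G
G --0--> G
G --2--> C
C --2--> C
C --0--> E
E --1--> E
E --0--> C

C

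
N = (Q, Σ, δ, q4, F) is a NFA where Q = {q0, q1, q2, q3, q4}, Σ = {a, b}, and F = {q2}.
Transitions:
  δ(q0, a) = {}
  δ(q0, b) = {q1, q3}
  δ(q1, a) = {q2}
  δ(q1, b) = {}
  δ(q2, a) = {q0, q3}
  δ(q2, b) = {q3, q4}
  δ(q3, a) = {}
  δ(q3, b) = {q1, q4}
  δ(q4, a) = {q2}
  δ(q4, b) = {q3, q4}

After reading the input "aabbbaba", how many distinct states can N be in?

Start: {q4}
read a: {q2}
read a: {q0, q3}
read b: {q1, q3, q4}
read b: {q1, q3, q4}
read b: {q1, q3, q4}
read a: {q2}
read b: {q3, q4}
read a: {q2}
Final reachable set {q2} has 1 state.

1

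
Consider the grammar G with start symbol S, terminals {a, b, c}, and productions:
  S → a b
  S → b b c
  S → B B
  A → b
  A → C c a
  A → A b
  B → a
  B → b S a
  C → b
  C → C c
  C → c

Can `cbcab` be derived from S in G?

no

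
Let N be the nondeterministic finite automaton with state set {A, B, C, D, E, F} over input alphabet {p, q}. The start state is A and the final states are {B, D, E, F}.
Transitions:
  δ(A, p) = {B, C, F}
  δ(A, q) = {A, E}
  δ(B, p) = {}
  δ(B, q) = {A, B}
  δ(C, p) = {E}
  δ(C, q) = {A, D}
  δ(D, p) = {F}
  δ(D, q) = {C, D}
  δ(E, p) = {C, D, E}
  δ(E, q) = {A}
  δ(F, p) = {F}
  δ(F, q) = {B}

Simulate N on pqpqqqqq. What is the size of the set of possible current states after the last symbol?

Start: {A}
read p: {B, C, F}
read q: {A, B, D}
read p: {B, C, F}
read q: {A, B, D}
read q: {A, B, C, D, E}
read q: {A, B, C, D, E}
read q: {A, B, C, D, E}
read q: {A, B, C, D, E}
Final reachable set {A, B, C, D, E} has 5 states.

5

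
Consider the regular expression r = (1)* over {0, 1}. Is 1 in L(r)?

yes

Split into 1 piece 1; each matches 1.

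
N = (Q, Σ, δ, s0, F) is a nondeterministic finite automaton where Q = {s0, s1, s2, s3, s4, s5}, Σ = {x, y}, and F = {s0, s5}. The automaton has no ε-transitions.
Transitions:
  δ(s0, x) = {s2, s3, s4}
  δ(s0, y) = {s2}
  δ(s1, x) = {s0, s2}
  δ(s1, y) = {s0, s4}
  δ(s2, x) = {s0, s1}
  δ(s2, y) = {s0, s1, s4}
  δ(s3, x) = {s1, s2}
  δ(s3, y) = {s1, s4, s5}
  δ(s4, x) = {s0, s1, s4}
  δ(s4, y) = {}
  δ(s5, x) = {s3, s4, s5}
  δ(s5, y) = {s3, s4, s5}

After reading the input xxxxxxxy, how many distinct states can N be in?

Start: {s0}
read x: {s2, s3, s4}
read x: {s0, s1, s2, s4}
read x: {s0, s1, s2, s3, s4}
read x: {s0, s1, s2, s3, s4}
read x: {s0, s1, s2, s3, s4}
read x: {s0, s1, s2, s3, s4}
read x: {s0, s1, s2, s3, s4}
read y: {s0, s1, s2, s4, s5}
Final reachable set {s0, s1, s2, s4, s5} has 5 states.

5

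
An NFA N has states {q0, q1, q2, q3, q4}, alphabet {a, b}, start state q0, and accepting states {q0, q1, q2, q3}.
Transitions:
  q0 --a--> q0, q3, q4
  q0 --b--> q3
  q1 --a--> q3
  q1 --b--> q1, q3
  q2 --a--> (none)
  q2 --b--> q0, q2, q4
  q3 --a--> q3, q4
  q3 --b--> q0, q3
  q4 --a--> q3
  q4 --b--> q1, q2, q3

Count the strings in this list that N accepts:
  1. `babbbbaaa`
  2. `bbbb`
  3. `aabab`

`babbbbaaa`: accepted
`bbbb`: accepted
`aabab`: accepted

3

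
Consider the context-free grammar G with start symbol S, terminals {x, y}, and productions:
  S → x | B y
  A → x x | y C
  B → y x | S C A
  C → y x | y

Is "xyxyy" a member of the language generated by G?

no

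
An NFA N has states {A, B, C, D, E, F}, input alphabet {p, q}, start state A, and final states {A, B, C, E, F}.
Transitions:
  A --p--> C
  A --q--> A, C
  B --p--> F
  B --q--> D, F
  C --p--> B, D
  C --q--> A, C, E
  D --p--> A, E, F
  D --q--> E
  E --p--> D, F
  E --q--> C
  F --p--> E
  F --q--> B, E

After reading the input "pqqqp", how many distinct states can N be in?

Start: {A}
read p: {C}
read q: {A, C, E}
read q: {A, C, E}
read q: {A, C, E}
read p: {B, C, D, F}
Final reachable set {B, C, D, F} has 4 states.

4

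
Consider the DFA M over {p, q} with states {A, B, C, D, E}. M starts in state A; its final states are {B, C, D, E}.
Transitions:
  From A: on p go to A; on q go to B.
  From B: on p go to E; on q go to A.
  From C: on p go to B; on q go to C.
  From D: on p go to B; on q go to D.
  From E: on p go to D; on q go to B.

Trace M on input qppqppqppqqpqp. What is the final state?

A

A --q--> B
B --p--> E
E --p--> D
D --q--> D
D --p--> B
B --p--> E
E --q--> B
B --p--> E
E --p--> D
D --q--> D
D --q--> D
D --p--> B
B --q--> A
A --p--> A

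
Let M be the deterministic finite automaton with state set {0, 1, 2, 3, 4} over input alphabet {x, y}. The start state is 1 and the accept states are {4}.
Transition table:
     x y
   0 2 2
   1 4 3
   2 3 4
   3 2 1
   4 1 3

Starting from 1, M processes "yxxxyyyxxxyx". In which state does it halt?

1 --y--> 3
3 --x--> 2
2 --x--> 3
3 --x--> 2
2 --y--> 4
4 --y--> 3
3 --y--> 1
1 --x--> 4
4 --x--> 1
1 --x--> 4
4 --y--> 3
3 --x--> 2

2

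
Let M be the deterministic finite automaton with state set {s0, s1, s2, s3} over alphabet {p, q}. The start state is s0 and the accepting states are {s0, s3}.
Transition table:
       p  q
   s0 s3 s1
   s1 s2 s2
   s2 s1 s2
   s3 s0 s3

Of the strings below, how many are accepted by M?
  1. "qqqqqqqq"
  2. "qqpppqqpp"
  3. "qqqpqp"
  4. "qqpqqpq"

"qqqqqqqq": rejected
"qqpppqqpp": rejected
"qqqpqp": rejected
"qqpqqpq": rejected

0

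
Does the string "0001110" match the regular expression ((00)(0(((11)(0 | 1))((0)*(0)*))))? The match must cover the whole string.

yes

Split as 00·01110: (00) matches 00 and (0(((11)(0|1))((0)*(0)*))) matches 01110.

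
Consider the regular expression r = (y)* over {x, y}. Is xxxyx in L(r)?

xxxyx cannot be split into zero or more pieces each matching y.

no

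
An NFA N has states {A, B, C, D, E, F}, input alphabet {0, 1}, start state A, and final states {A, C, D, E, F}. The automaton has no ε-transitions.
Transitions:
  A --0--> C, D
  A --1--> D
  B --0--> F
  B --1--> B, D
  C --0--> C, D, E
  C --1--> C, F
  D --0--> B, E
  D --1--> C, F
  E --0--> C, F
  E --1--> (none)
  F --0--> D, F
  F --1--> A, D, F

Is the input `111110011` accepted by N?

accepted

Start: {A}
read 1: {D}
read 1: {C, F}
read 1: {A, C, D, F}
read 1: {A, C, D, F}
read 1: {A, C, D, F}
read 0: {B, C, D, E, F}
read 0: {B, C, D, E, F}
read 1: {A, B, C, D, F}
read 1: {A, B, C, D, F}
Reachable ∩ accepting = {A, C, D, F} — nonempty.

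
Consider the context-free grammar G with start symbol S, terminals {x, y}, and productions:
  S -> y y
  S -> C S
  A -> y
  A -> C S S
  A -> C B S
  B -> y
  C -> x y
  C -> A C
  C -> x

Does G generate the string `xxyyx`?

no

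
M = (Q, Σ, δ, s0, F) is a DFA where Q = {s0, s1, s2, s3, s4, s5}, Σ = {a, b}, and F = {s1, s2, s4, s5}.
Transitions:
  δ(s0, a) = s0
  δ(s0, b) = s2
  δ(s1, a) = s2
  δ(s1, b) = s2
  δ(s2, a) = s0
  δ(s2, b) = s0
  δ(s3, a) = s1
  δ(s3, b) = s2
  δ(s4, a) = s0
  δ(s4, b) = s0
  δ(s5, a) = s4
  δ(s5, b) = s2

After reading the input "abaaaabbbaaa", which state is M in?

s0

s0 --a--> s0
s0 --b--> s2
s2 --a--> s0
s0 --a--> s0
s0 --a--> s0
s0 --a--> s0
s0 --b--> s2
s2 --b--> s0
s0 --b--> s2
s2 --a--> s0
s0 --a--> s0
s0 --a--> s0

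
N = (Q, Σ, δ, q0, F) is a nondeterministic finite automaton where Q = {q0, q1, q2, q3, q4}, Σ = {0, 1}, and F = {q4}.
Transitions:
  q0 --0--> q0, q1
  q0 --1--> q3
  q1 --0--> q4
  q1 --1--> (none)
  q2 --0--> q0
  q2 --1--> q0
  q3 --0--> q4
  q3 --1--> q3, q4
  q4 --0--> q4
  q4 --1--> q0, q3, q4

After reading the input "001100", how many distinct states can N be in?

Start: {q0}
read 0: {q0, q1}
read 0: {q0, q1, q4}
read 1: {q0, q3, q4}
read 1: {q0, q3, q4}
read 0: {q0, q1, q4}
read 0: {q0, q1, q4}
Final reachable set {q0, q1, q4} has 3 states.

3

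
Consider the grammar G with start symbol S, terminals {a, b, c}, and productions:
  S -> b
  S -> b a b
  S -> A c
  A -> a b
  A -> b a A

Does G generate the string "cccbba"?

no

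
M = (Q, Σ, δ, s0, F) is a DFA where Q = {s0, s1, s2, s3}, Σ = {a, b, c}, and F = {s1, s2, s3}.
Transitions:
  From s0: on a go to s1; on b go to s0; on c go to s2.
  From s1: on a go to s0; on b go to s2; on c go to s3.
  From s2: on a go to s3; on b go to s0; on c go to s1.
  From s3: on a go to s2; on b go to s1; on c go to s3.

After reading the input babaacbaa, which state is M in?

s2

s0 --b--> s0
s0 --a--> s1
s1 --b--> s2
s2 --a--> s3
s3 --a--> s2
s2 --c--> s1
s1 --b--> s2
s2 --a--> s3
s3 --a--> s2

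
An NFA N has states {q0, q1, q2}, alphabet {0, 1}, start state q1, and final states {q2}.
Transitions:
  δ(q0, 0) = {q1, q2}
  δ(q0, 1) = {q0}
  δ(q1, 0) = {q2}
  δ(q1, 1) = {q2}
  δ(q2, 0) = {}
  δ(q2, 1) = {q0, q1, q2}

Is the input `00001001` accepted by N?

rejected

Start: {q1}
read 0: {q2}
read 0: {}
The reachable set is empty and stays empty for the remaining 6 symbols.
Reachable ∩ accepting = {} — empty.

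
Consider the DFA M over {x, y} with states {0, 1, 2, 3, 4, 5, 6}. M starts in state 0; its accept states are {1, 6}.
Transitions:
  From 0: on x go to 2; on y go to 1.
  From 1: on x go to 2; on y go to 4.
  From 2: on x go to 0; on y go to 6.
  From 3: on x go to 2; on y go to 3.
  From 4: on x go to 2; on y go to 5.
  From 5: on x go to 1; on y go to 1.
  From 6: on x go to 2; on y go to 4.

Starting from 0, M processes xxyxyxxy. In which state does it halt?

1

0 --x--> 2
2 --x--> 0
0 --y--> 1
1 --x--> 2
2 --y--> 6
6 --x--> 2
2 --x--> 0
0 --y--> 1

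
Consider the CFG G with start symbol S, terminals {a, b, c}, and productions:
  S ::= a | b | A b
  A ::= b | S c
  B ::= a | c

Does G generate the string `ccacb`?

no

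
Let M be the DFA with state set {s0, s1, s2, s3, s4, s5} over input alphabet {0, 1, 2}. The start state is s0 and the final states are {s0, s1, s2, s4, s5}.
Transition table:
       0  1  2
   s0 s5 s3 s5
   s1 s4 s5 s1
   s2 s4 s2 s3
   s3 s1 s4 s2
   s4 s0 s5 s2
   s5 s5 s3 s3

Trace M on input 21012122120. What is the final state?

s0 --2--> s5
s5 --1--> s3
s3 --0--> s1
s1 --1--> s5
s5 --2--> s3
s3 --1--> s4
s4 --2--> s2
s2 --2--> s3
s3 --1--> s4
s4 --2--> s2
s2 --0--> s4

s4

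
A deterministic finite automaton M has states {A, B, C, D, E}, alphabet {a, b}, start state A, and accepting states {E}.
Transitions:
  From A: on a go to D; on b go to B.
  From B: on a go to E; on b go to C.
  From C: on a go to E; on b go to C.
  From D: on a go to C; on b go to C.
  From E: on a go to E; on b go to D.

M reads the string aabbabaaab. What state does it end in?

A --a--> D
D --a--> C
C --b--> C
C --b--> C
C --a--> E
E --b--> D
D --a--> C
C --a--> E
E --a--> E
E --b--> D

D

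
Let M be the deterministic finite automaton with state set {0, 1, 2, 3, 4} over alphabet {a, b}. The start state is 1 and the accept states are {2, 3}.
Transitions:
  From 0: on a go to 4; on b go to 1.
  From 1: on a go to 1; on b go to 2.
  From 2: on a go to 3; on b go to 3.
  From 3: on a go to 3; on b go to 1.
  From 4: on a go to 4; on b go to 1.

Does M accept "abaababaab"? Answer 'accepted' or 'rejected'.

rejected

1 --a--> 1
1 --b--> 2
2 --a--> 3
3 --a--> 3
3 --b--> 1
1 --a--> 1
1 --b--> 2
2 --a--> 3
3 --a--> 3
3 --b--> 1
End in state 1, which is not an accepting state.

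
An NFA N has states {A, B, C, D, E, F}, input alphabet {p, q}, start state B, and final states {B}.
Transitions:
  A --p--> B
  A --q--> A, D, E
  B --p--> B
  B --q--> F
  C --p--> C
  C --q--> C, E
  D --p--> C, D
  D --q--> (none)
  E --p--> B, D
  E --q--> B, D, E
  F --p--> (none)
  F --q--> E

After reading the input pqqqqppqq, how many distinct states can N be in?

4

Start: {B}
read p: {B}
read q: {F}
read q: {E}
read q: {B, D, E}
read q: {B, D, E, F}
read p: {B, C, D}
read p: {B, C, D}
read q: {C, E, F}
read q: {B, C, D, E}
Final reachable set {B, C, D, E} has 4 states.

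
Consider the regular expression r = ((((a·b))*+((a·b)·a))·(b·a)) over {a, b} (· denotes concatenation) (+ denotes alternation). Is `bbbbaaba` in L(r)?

no

No split of bbbbaaba into u·v has (((a·b))*+((a·b)·a)) matching u and (b·a) matching v.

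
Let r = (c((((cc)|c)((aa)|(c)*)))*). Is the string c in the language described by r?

yes

Split as c·ε: c matches c and ((((cc)|c)((aa)|(c)*)))* matches ε.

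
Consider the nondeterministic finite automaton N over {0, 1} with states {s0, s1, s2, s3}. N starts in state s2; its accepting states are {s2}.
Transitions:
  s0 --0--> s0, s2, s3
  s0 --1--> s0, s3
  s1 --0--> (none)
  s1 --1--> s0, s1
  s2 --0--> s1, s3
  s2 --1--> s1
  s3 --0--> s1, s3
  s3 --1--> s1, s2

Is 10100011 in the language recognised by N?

Start: {s2}
read 1: {s1}
read 0: {}
The reachable set is empty and stays empty for the remaining 6 symbols.
Reachable ∩ accepting = {} — empty.

rejected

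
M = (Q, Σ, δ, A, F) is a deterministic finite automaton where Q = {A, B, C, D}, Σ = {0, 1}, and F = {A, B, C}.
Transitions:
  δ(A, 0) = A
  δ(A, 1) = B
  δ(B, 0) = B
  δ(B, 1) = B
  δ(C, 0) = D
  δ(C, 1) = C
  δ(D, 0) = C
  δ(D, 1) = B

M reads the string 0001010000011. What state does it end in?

A --0--> A
A --0--> A
A --0--> A
A --1--> B
B --0--> B
B --1--> B
B --0--> B
B --0--> B
B --0--> B
B --0--> B
B --0--> B
B --1--> B
B --1--> B

B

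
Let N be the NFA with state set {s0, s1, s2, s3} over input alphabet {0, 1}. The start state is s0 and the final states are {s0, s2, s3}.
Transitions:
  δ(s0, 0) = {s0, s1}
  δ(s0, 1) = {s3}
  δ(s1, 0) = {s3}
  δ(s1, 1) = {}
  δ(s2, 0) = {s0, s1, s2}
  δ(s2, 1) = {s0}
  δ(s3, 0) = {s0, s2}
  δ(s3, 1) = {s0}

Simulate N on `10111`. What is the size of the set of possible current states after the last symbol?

Start: {s0}
read 1: {s3}
read 0: {s0, s2}
read 1: {s0, s3}
read 1: {s0, s3}
read 1: {s0, s3}
Final reachable set {s0, s3} has 2 states.

2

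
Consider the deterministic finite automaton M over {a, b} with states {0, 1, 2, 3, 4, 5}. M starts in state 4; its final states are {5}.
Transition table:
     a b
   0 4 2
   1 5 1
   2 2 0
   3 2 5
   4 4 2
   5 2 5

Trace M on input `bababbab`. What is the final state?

2

4 --b--> 2
2 --a--> 2
2 --b--> 0
0 --a--> 4
4 --b--> 2
2 --b--> 0
0 --a--> 4
4 --b--> 2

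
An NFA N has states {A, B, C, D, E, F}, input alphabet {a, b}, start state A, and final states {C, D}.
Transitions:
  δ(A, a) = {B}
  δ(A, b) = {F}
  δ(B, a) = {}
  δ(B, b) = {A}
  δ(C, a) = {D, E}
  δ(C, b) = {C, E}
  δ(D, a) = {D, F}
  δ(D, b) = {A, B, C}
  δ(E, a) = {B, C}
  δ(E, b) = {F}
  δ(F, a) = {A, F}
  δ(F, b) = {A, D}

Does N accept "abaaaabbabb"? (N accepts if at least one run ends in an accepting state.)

Start: {A}
read a: {B}
read b: {A}
read a: {B}
read a: {}
The reachable set is empty and stays empty for the remaining 7 symbols.
Reachable ∩ accepting = {} — empty.

rejected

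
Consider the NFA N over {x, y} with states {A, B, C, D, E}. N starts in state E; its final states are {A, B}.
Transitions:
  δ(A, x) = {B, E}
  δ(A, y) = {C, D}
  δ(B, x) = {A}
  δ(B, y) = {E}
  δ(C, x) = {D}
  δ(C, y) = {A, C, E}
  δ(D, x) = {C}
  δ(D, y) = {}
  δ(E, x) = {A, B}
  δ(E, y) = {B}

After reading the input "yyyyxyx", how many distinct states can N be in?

Start: {E}
read y: {B}
read y: {E}
read y: {B}
read y: {E}
read x: {A, B}
read y: {C, D, E}
read x: {A, B, C, D}
Final reachable set {A, B, C, D} has 4 states.

4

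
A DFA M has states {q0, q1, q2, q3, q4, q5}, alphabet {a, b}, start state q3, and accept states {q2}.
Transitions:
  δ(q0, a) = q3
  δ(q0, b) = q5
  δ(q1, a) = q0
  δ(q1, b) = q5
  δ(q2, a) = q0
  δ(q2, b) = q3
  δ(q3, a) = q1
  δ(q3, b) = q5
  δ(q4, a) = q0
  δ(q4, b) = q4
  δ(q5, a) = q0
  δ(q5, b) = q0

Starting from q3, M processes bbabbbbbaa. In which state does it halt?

q3

q3 --b--> q5
q5 --b--> q0
q0 --a--> q3
q3 --b--> q5
q5 --b--> q0
q0 --b--> q5
q5 --b--> q0
q0 --b--> q5
q5 --a--> q0
q0 --a--> q3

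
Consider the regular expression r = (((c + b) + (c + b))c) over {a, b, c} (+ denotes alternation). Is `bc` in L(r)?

Split as b·c: ((c+b)+(c+b)) matches b and c matches c.

yes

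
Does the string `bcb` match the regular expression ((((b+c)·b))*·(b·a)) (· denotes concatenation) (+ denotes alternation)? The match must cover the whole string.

No split of bcb into u·v has (((b+c)·b))* matching u and (b·a) matching v.

no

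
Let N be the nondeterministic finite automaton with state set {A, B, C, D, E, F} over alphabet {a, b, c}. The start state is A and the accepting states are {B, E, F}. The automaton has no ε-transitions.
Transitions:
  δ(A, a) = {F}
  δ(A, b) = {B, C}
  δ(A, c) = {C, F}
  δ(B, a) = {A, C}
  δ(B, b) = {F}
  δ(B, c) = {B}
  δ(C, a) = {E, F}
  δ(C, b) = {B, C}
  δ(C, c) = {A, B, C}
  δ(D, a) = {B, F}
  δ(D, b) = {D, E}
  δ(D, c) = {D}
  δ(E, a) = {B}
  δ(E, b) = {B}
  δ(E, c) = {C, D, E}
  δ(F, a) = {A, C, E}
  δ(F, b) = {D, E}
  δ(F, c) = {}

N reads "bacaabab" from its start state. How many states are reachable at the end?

Start: {A}
read b: {B, C}
read a: {A, C, E, F}
read c: {A, B, C, D, E, F}
read a: {A, B, C, E, F}
read a: {A, B, C, E, F}
read b: {B, C, D, E, F}
read a: {A, B, C, E, F}
read b: {B, C, D, E, F}
Final reachable set {B, C, D, E, F} has 5 states.

5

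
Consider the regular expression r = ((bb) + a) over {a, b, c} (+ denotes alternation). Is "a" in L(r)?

The right alternative a matches a.

yes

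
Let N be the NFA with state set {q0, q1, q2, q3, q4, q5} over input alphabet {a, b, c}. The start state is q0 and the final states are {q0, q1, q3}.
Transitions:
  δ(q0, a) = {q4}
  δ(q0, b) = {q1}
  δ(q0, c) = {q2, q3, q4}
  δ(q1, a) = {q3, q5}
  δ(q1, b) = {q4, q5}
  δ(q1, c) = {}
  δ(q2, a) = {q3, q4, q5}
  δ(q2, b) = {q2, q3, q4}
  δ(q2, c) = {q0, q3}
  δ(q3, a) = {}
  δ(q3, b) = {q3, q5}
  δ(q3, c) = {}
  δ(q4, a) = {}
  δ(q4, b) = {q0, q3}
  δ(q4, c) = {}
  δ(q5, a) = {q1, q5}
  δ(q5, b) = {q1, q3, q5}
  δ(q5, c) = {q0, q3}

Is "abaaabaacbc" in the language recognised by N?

Start: {q0}
read a: {q4}
read b: {q0, q3}
read a: {q4}
read a: {}
The reachable set is empty and stays empty for the remaining 7 symbols.
Reachable ∩ accepting = {} — empty.

rejected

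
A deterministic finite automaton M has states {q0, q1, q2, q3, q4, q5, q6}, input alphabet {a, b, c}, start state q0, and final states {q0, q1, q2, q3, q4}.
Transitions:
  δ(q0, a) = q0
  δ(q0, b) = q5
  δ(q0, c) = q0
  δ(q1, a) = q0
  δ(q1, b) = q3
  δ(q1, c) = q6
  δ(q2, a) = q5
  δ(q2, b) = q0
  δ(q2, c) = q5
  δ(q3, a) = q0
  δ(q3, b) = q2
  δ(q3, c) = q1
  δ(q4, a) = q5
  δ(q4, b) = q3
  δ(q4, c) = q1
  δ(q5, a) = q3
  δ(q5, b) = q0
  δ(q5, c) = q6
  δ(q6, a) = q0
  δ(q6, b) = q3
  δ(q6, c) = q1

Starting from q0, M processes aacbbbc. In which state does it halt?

q0 --a--> q0
q0 --a--> q0
q0 --c--> q0
q0 --b--> q5
q5 --b--> q0
q0 --b--> q5
q5 --c--> q6

q6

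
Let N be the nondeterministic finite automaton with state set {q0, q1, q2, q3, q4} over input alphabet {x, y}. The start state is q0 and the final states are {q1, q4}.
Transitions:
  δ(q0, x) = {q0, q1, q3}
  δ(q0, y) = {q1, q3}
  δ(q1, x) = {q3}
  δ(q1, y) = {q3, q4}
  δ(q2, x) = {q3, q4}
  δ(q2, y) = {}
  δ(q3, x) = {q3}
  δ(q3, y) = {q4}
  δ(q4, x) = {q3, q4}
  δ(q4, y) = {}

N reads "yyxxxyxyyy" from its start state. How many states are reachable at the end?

0

Start: {q0}
read y: {q1, q3}
read y: {q3, q4}
read x: {q3, q4}
read x: {q3, q4}
read x: {q3, q4}
read y: {q4}
read x: {q3, q4}
read y: {q4}
read y: {}
The reachable set is empty and stays empty for the remaining 1 symbol.
Final reachable set {} has 0 states.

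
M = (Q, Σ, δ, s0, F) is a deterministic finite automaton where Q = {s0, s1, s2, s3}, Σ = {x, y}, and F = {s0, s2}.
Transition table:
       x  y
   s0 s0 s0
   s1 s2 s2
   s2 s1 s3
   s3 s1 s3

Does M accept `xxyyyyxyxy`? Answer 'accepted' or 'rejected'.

accepted

s0 --x--> s0
s0 --x--> s0
s0 --y--> s0
s0 --y--> s0
s0 --y--> s0
s0 --y--> s0
s0 --x--> s0
s0 --y--> s0
s0 --x--> s0
s0 --y--> s0
End in state s0, which is an accepting state.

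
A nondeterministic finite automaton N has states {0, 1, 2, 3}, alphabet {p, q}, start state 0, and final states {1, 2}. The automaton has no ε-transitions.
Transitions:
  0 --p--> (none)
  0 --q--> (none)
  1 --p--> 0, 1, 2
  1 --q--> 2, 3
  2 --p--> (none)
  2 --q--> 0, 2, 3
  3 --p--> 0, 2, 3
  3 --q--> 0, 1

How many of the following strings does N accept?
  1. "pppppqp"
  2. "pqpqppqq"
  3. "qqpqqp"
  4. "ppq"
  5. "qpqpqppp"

0

"pppppqp": rejected
"pqpqppqq": rejected
"qqpqqp": rejected
"ppq": rejected
"qpqpqppp": rejected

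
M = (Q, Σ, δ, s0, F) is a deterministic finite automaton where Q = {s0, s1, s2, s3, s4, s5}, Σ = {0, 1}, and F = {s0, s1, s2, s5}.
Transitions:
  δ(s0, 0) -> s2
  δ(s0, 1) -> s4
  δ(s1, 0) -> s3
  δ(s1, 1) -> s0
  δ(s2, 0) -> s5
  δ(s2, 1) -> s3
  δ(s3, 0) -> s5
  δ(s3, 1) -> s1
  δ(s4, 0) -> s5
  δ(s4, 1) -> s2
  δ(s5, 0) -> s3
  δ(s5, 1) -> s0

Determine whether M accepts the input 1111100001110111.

accepted

s0 --1--> s4
s4 --1--> s2
s2 --1--> s3
s3 --1--> s1
s1 --1--> s0
s0 --0--> s2
s2 --0--> s5
s5 --0--> s3
s3 --0--> s5
s5 --1--> s0
s0 --1--> s4
s4 --1--> s2
s2 --0--> s5
s5 --1--> s0
s0 --1--> s4
s4 --1--> s2
End in state s2, which is an accepting state.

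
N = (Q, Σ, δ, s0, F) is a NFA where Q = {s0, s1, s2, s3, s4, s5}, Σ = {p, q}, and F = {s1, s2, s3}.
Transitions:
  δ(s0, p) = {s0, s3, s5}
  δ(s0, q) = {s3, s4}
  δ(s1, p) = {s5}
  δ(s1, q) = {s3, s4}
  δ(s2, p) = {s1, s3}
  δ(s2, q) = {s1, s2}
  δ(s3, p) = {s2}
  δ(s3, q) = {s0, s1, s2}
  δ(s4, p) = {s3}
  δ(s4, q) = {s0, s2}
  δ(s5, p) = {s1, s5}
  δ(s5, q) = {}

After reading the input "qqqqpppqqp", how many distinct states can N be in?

5

Start: {s0}
read q: {s3, s4}
read q: {s0, s1, s2}
read q: {s1, s2, s3, s4}
read q: {s0, s1, s2, s3, s4}
read p: {s0, s1, s2, s3, s5}
read p: {s0, s1, s2, s3, s5}
read p: {s0, s1, s2, s3, s5}
read q: {s0, s1, s2, s3, s4}
read q: {s0, s1, s2, s3, s4}
read p: {s0, s1, s2, s3, s5}
Final reachable set {s0, s1, s2, s3, s5} has 5 states.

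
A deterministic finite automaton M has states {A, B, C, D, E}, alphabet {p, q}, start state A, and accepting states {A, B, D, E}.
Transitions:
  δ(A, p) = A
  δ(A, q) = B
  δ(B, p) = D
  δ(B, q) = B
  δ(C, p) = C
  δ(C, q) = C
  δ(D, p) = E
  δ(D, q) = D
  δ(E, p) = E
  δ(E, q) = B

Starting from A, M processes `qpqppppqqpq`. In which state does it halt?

A --q--> B
B --p--> D
D --q--> D
D --p--> E
E --p--> E
E --p--> E
E --p--> E
E --q--> B
B --q--> B
B --p--> D
D --q--> D

D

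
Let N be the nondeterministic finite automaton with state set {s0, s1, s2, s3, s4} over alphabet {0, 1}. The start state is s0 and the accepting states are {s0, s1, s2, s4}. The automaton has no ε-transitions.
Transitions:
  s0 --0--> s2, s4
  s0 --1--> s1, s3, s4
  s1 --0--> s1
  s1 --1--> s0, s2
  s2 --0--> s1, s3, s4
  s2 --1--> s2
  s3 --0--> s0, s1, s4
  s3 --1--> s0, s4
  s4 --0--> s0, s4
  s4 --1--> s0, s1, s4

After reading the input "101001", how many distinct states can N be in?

Start: {s0}
read 1: {s1, s3, s4}
read 0: {s0, s1, s4}
read 1: {s0, s1, s2, s3, s4}
read 0: {s0, s1, s2, s3, s4}
read 0: {s0, s1, s2, s3, s4}
read 1: {s0, s1, s2, s3, s4}
Final reachable set {s0, s1, s2, s3, s4} has 5 states.

5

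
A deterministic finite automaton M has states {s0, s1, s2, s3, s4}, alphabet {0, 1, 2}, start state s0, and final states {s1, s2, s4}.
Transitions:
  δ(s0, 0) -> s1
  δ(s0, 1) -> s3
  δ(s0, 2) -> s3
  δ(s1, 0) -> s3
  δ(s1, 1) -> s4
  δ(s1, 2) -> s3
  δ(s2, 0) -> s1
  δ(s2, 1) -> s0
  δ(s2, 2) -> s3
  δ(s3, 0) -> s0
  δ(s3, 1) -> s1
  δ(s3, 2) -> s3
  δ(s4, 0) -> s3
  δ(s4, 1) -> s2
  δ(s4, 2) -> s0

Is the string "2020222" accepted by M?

s0 --2--> s3
s3 --0--> s0
s0 --2--> s3
s3 --0--> s0
s0 --2--> s3
s3 --2--> s3
s3 --2--> s3
End in state s3, which is not an accepting state.

rejected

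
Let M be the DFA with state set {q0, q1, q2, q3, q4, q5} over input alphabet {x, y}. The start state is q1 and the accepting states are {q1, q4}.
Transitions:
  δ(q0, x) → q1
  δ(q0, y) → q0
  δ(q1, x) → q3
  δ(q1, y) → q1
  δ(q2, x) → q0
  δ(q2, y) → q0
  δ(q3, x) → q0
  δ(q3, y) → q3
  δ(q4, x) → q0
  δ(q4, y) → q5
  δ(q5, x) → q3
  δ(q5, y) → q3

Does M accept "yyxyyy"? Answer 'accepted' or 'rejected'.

rejected

q1 --y--> q1
q1 --y--> q1
q1 --x--> q3
q3 --y--> q3
q3 --y--> q3
q3 --y--> q3
End in state q3, which is not an accepting state.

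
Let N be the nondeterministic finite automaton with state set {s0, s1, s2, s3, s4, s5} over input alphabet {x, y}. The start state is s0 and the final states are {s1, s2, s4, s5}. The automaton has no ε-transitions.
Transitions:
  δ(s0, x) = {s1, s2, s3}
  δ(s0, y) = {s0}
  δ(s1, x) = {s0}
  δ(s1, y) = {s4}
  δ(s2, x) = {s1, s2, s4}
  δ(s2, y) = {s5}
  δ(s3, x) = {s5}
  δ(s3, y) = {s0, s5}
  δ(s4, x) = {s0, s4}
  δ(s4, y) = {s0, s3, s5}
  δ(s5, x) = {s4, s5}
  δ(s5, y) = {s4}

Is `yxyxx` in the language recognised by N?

accepted

Start: {s0}
read y: {s0}
read x: {s1, s2, s3}
read y: {s0, s4, s5}
read x: {s0, s1, s2, s3, s4, s5}
read x: {s0, s1, s2, s3, s4, s5}
Reachable ∩ accepting = {s1, s2, s4, s5} — nonempty.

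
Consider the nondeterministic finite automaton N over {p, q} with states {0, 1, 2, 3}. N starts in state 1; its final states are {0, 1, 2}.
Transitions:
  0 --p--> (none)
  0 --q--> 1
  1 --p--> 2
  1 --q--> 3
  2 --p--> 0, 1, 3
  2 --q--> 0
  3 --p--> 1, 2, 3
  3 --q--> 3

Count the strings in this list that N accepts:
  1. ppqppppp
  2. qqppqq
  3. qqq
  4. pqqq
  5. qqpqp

3

ppqppppp: accepted
qqppqq: accepted
qqq: rejected
pqqq: rejected
qqpqp: accepted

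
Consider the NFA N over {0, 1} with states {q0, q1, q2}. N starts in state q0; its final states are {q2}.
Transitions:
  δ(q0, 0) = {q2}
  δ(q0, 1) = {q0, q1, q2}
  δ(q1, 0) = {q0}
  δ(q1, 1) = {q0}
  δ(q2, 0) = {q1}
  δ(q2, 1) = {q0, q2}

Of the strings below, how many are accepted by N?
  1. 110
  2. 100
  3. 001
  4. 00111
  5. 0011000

4

110: accepted
100: accepted
001: rejected
00111: accepted
0011000: accepted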